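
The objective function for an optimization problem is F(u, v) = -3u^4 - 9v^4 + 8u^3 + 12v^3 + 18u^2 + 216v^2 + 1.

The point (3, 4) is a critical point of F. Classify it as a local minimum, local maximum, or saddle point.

local maximum

The mixed partial ∂²F/∂u∂v is 0, so the Hessian at any point is diag(F_uu, F_vv) = diag(12(-3u^2 + 4u + 3), 36(-3v^2 + 2v + 12)).
At (3, 4): H = diag(-144, -1008).
Both eigenvalues are negative, so H is negative definite: a local maximum.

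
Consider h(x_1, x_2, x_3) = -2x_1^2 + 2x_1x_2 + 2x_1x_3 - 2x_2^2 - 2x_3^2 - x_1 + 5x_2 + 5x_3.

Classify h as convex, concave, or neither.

concave

h is quadratic, so its Hessian is the constant matrix H = [[-4, 2, 2], [2, -4, 0], [2, 0, -4]].
Leading principal minors: -4, 12, -32.
Signs alternate −, +, − ⇒ H ≺ 0 ⇒ concave.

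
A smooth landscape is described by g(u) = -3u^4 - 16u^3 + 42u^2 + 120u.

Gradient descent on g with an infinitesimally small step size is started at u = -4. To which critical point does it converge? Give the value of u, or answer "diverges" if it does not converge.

g'(u) = -12(u - 2)(u + 1)(u + 5), so g'(-4) = -216.
Gradient descent moves in the -g' direction, i.e. u is increasing.
The nearest critical point in that direction is u = -1, where g'' = 144 > 0 (a local minimum). The iterate converges there.

-1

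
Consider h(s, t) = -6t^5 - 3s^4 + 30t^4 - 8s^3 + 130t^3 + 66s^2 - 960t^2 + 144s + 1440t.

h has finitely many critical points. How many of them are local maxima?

4

h separates as a function of s plus a function of t, so ∇h=0 decouples.
∂h/∂s = -12(s - 3)(s + 1)(s + 4) = 0 at s ∈ {-4, -1, 3}; ∂h/∂t = -30(t - 4)(t - 3)(t - 1)(t + 4) = 0 at t ∈ {-4, 1, 3, 4}.
The Hessian is diagonal: diag(h_ss, h_tt). Second derivatives: h_ss(-4)=-252, h_ss(-1)=144, h_ss(3)=-336; h_tt(-4)=8400, h_tt(1)=-900, h_tt(3)=420, h_tt(4)=-720.
Local maxima occur where both diagonal entries negative: (-4, 1), (-4, 4), (3, 1), (3, 4). Count: 4.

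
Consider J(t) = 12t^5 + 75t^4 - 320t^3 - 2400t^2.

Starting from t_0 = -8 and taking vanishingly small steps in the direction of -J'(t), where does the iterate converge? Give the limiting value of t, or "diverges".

J'(t) = 60t(t - 4)(t + 4)(t + 5), so J'(-8) = 69120.
Gradient descent moves in the -J' direction, i.e. t is decreasing.
There is no critical point below t=-8, and J' keeps the same sign, so the iterate runs off to −∞.

diverges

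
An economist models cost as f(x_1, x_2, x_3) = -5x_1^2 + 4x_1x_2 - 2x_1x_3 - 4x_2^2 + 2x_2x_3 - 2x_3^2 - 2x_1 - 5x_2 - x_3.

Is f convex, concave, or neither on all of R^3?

f is quadratic, so its Hessian is the constant matrix H = [[-10, 4, -2], [4, -8, 2], [-2, 2, -4]].
Leading principal minors: -10, 64, -216.
Signs alternate −, +, − ⇒ H ≺ 0 ⇒ concave.

concave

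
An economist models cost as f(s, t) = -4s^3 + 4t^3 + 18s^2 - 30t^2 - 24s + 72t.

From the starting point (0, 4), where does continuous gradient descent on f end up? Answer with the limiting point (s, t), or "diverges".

f is separable, so gradient descent decouples: s follows -∂f/∂s, t follows -∂f/∂t.
∂f/∂s = -12(s - 2)(s - 1); at s=0 this is -24, so s increases.
∂f/∂t = 12(t - 3)(t - 2); at t=4 this is 24, so t decreases.
s converges to its nearest critical value 1 (a local min of the s-part); t converges to 3. The iterate converges to (1, 3).

(1, 3)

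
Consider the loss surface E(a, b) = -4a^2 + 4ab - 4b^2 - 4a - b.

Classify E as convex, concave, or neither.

concave

E is quadratic, so its Hessian is the constant matrix H = [[-8, 4], [4, -8]].
det(H) = 48, tr(H) = -16.
det(H) > 0 and tr(H) < 0, so H is negative definite everywhere: concave.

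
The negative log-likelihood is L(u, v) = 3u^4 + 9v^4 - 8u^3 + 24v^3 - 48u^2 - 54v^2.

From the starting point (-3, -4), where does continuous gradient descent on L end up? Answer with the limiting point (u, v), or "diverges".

(-2, -3)

L is separable, so gradient descent decouples: u follows -∂L/∂u, v follows -∂L/∂v.
∂L/∂u = 12u(u - 4)(u + 2); at u=-3 this is -252, so u increases.
∂L/∂v = 36v(v - 1)(v + 3); at v=-4 this is -720, so v increases.
u converges to its nearest critical value -2 (a local min of the u-part); v converges to -3. The iterate converges to (-2, -3).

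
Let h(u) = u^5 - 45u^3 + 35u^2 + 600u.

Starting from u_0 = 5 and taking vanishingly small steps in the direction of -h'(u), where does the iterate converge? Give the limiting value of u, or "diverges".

4

h'(u) = 5(u - 4)(u - 3)(u + 2)(u + 5), so h'(5) = 700.
Gradient descent moves in the -h' direction, i.e. u is decreasing.
The nearest critical point in that direction is u = 4, where h'' = 270 > 0 (a local minimum). The iterate converges there.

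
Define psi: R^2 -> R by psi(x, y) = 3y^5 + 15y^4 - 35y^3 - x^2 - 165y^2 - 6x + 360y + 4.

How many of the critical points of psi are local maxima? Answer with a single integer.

2

psi separates as a function of x plus a function of y, so ∇psi=0 decouples.
∂psi/∂x = -2(x + 3) = 0 at x ∈ {-3}; ∂psi/∂y = 15(y - 2)(y - 1)(y + 3)(y + 4) = 0 at y ∈ {-4, -3, 1, 2}.
The Hessian is diagonal: diag(psi_xx, psi_yy). Second derivatives: psi_xx(-3)=-2; psi_yy(-4)=-450, psi_yy(-3)=300, psi_yy(1)=-300, psi_yy(2)=450.
Local maxima occur where both diagonal entries negative: (-3, -4), (-3, 1). Count: 2.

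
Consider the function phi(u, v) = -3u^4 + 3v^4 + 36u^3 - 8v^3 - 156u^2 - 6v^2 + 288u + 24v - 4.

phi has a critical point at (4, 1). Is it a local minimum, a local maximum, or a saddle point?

local maximum

The mixed partial ∂²phi/∂u∂v is 0, so the Hessian at any point is diag(phi_uu, phi_vv) = diag(12(-3u^2 + 18u - 26), 12(3v^2 - 4v - 1)).
At (4, 1): H = diag(-24, -24).
Both eigenvalues are negative, so H is negative definite: a local maximum.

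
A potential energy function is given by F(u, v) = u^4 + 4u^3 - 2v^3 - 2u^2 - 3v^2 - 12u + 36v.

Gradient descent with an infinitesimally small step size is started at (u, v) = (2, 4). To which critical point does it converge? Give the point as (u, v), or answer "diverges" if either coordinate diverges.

diverges

F is separable, so gradient descent decouples: u follows -∂F/∂u, v follows -∂F/∂v.
∂F/∂u = 4(u - 1)(u + 1)(u + 3); at u=2 this is 60, so u decreases.
∂F/∂v = -6(v - 2)(v + 3); at v=4 this is -84, so v increases.
The v-coordinate has no critical point in that direction and runs off to infinity.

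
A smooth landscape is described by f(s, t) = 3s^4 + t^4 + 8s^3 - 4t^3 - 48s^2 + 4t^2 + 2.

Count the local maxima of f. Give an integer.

1

f separates as a function of s plus a function of t, so ∇f=0 decouples.
∂f/∂s = 12s(s - 2)(s + 4) = 0 at s ∈ {-4, 0, 2}; ∂f/∂t = 4t(t - 2)(t - 1) = 0 at t ∈ {0, 1, 2}.
The Hessian is diagonal: diag(f_ss, f_tt). Second derivatives: f_ss(-4)=288, f_ss(0)=-96, f_ss(2)=144; f_tt(0)=8, f_tt(1)=-4, f_tt(2)=8.
Local maxima occur where both diagonal entries negative: (0, 1). Count: 1.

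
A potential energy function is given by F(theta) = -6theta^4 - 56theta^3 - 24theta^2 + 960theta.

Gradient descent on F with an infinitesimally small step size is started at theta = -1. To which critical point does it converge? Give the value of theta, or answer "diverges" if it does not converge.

F'(theta) = -24(theta - 2)(theta + 4)(theta + 5), so F'(-1) = 864.
Gradient descent moves in the -F' direction, i.e. theta is decreasing.
The nearest critical point in that direction is theta = -4, where F'' = 144 > 0 (a local minimum). The iterate converges there.

-4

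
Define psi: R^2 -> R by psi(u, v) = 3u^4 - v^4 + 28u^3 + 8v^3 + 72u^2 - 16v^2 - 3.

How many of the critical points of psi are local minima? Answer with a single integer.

psi separates as a function of u plus a function of v, so ∇psi=0 decouples.
∂psi/∂u = 12u(u + 3)(u + 4) = 0 at u ∈ {-4, -3, 0}; ∂psi/∂v = -4v(v - 4)(v - 2) = 0 at v ∈ {0, 2, 4}.
The Hessian is diagonal: diag(psi_uu, psi_vv). Second derivatives: psi_uu(-4)=48, psi_uu(-3)=-36, psi_uu(0)=144; psi_vv(0)=-32, psi_vv(2)=16, psi_vv(4)=-32.
Local minima occur where both diagonal entries positive: (-4, 2), (0, 2). Count: 2.

2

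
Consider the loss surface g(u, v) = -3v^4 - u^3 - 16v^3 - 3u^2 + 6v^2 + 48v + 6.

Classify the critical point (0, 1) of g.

The mixed partial ∂²g/∂u∂v is 0, so the Hessian at any point is diag(g_uu, g_vv) = diag(-6(u + 1), 12(-3v^2 - 8v + 1)).
At (0, 1): H = diag(-6, -120).
Both eigenvalues are negative, so H is negative definite: a local maximum.

local maximum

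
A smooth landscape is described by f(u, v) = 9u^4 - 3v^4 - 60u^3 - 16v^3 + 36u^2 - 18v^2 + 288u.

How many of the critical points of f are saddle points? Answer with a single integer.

5

f separates as a function of u plus a function of v, so ∇f=0 decouples.
∂f/∂u = 36(u - 4)(u - 2)(u + 1) = 0 at u ∈ {-1, 2, 4}; ∂f/∂v = -12v(v + 1)(v + 3) = 0 at v ∈ {-3, -1, 0}.
The Hessian is diagonal: diag(f_uu, f_vv). Second derivatives: f_uu(-1)=540, f_uu(2)=-216, f_uu(4)=360; f_vv(-3)=-72, f_vv(-1)=24, f_vv(0)=-36.
Saddle points occur where the two diagonal entries have opposite signs: (-1, -3), (-1, 0), (2, -1), (4, -3), (4, 0). Count: 5.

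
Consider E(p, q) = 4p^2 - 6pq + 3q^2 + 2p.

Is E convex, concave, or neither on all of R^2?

convex

E is quadratic, so its Hessian is the constant matrix H = [[8, -6], [-6, 6]].
det(H) = 12, tr(H) = 14.
det(H) > 0 and tr(H) > 0, so H is positive definite everywhere: convex.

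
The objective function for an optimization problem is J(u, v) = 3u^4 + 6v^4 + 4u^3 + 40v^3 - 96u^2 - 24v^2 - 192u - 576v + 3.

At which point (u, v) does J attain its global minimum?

J(u,v) separates as P(u) + Q(v) + 3, so its minimum is min P + min Q + 3.
P'(u) = 12(u - 4)(u + 1)(u + 4) vanishes at u ∈ {-4, -1, 4}; Q'(v) = 24(v - 2)(v + 3)(v + 4) vanishes at v ∈ {-4, -3, 2}.
Local minima of P (where P''>0): P(-4)=-256, P(4)=-1280. Local minima of Q: Q(-4)=896, Q(2)=-832.
So the global minimum of J is P(4) + Q(2) + 3 = -1280 − 832 + 3 = -2109, attained at (4, 2).

(4, 2)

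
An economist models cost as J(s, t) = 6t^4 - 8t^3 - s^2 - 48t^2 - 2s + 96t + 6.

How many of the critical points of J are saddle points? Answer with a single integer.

J separates as a function of s plus a function of t, so ∇J=0 decouples.
∂J/∂s = -2(s + 1) = 0 at s ∈ {-1}; ∂J/∂t = 24(t - 2)(t - 1)(t + 2) = 0 at t ∈ {-2, 1, 2}.
The Hessian is diagonal: diag(J_ss, J_tt). Second derivatives: J_ss(-1)=-2; J_tt(-2)=288, J_tt(1)=-72, J_tt(2)=96.
Saddle points occur where the two diagonal entries have opposite signs: (-1, -2), (-1, 2). Count: 2.

2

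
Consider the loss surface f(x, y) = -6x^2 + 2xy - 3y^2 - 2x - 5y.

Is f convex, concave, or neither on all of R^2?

concave

f is quadratic, so its Hessian is the constant matrix H = [[-12, 2], [2, -6]].
det(H) = 68, tr(H) = -18.
det(H) > 0 and tr(H) < 0, so H is negative definite everywhere: concave.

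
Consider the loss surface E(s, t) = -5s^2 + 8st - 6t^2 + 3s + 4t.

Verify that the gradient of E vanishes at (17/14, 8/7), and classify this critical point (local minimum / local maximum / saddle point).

∇E = (-10s + 8t + 3, 8s - 12t + 4); substituting (17/14, 8/7) gives ∇E = (0, 0), so (17/14, 8/7) is indeed a critical point.
The Hessian of E is constant: H = [[-10, 8], [8, -12]].
det(H) = (-10)·(-12) − 8² = 56.
det(H) > 0 and tr(H) = -22 < 0, so H is negative definite and the point is a local maximum.

local maximum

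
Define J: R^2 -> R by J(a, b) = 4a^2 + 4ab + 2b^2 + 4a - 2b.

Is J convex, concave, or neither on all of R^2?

convex

J is quadratic, so its Hessian is the constant matrix H = [[8, 4], [4, 4]].
det(H) = 16, tr(H) = 12.
det(H) > 0 and tr(H) > 0, so H is positive definite everywhere: convex.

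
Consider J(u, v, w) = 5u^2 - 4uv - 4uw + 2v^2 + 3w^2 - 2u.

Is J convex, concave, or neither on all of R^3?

J is quadratic, so its Hessian is the constant matrix H = [[10, -4, -4], [-4, 4, 0], [-4, 0, 6]].
Leading principal minors: 10, 24, 80.
All positive ⇒ H ≻ 0 ⇒ convex.

convex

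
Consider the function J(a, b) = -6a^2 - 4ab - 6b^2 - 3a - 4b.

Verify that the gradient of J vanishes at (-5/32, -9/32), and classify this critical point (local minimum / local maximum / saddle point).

∇J = (-12a - 4b - 3, -4a - 12b - 4); substituting (-5/32, -9/32) gives ∇J = (0, 0), so (-5/32, -9/32) is indeed a critical point.
The Hessian of J is constant: H = [[-12, -4], [-4, -12]].
det(H) = (-12)·(-12) − (-4)² = 128.
det(H) > 0 and tr(H) = -24 < 0, so H is negative definite and the point is a local maximum.

local maximum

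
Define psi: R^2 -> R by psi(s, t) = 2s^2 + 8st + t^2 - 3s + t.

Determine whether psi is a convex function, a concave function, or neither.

neither

psi is quadratic, so its Hessian is the constant matrix H = [[4, 8], [8, 2]].
det(H) = -56, tr(H) = 6.
det(H) < 0, so H is indefinite: neither convex nor concave.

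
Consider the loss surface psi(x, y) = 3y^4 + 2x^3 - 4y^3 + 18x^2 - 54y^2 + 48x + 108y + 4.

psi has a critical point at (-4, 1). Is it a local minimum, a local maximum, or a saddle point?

The mixed partial ∂²psi/∂x∂y is 0, so the Hessian at any point is diag(psi_xx, psi_yy) = diag(12(x + 3), 12(3y^2 - 2y - 9)).
At (-4, 1): H = diag(-12, -96).
Both eigenvalues are negative, so H is negative definite: a local maximum.

local maximum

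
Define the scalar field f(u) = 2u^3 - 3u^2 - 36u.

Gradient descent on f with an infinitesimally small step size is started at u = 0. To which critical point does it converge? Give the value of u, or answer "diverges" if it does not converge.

3

f'(u) = 6(u - 3)(u + 2), so f'(0) = -36.
Gradient descent moves in the -f' direction, i.e. u is increasing.
The nearest critical point in that direction is u = 3, where f'' = 30 > 0 (a local minimum). The iterate converges there.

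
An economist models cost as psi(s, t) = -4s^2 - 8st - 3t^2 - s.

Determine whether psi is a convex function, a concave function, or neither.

psi is quadratic, so its Hessian is the constant matrix H = [[-8, -8], [-8, -6]].
det(H) = -16, tr(H) = -14.
det(H) < 0, so H is indefinite: neither convex nor concave.

neither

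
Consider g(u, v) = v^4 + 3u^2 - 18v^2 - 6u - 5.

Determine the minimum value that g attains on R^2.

g(u,v) separates as P(u) + Q(v) − 5, so its minimum is min P + min Q − 5.
P'(u) = 6u - 6 vanishes at u ∈ {1}; Q'(v) = 4v(v - 3)(v + 3) vanishes at v ∈ {-3, 0, 3}.
Local minima of P (where P''>0): P(1)=-3. Local minima of Q: Q(-3)=-81, Q(3)=-81.
So the global minimum of g is P(1) + Q(-3) − 5 = -3 − 81 − 5 = -89, attained at (1, -3).

-89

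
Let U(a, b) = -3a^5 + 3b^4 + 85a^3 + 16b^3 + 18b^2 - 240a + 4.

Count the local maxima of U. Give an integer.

U separates as a function of a plus a function of b, so ∇U=0 decouples.
∂U/∂a = -15(a - 4)(a - 1)(a + 1)(a + 4) = 0 at a ∈ {-4, -1, 1, 4}; ∂U/∂b = 12b(b + 1)(b + 3) = 0 at b ∈ {-3, -1, 0}.
The Hessian is diagonal: diag(U_aa, U_bb). Second derivatives: U_aa(-4)=1800, U_aa(-1)=-450, U_aa(1)=450, U_aa(4)=-1800; U_bb(-3)=72, U_bb(-1)=-24, U_bb(0)=36.
Local maxima occur where both diagonal entries negative: (-1, -1), (4, -1). Count: 2.

2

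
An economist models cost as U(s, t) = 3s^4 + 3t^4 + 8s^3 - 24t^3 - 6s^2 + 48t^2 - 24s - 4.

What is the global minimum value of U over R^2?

U(s,t) separates as P(s) + Q(t) − 4, so its minimum is min P + min Q − 4.
P'(s) = 12(s - 1)(s + 1)(s + 2) vanishes at s ∈ {-2, -1, 1}; Q'(t) = 12t(t - 4)(t - 2) vanishes at t ∈ {0, 2, 4}.
Local minima of P (where P''>0): P(-2)=8, P(1)=-19. Local minima of Q: Q(0)=0, Q(4)=0.
So the global minimum of U is P(1) + Q(0) − 4 = -19 + 0 − 4 = -23, attained at (1, 0).

-23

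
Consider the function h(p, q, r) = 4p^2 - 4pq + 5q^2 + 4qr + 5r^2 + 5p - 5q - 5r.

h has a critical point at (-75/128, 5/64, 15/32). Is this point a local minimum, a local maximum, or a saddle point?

The Hessian is constant: H = [[8, -4, 0], [-4, 10, 4], [0, 4, 10]].
Leading principal minors: Δ₁ = 8, Δ₂ = 64, Δ₃ = 512.
All leading minors are positive, so H is positive definite: a local minimum.

local minimum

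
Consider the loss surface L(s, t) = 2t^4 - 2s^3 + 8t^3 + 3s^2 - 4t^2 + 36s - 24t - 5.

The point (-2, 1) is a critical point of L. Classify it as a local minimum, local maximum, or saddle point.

The mixed partial ∂²L/∂s∂t is 0, so the Hessian at any point is diag(L_ss, L_tt) = diag(6(-2s + 1), 8(3t^2 + 6t - 1)).
At (-2, 1): H = diag(30, 64).
Both eigenvalues are positive, so H is positive definite: a local minimum.

local minimum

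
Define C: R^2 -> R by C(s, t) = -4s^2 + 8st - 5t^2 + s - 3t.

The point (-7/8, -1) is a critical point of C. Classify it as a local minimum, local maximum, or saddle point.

local maximum

The Hessian of C is constant: H = [[-8, 8], [8, -10]].
det(H) = (-8)·(-10) − 8² = 16.
det(H) > 0 and tr(H) = -18 < 0, so H is negative definite and the point is a local maximum.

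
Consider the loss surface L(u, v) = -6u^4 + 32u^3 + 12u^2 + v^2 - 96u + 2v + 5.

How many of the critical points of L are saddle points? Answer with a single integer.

L separates as a function of u plus a function of v, so ∇L=0 decouples.
∂L/∂u = -24(u - 4)(u - 1)(u + 1) = 0 at u ∈ {-1, 1, 4}; ∂L/∂v = 2(v + 1) = 0 at v ∈ {-1}.
The Hessian is diagonal: diag(L_uu, L_vv). Second derivatives: L_uu(-1)=-240, L_uu(1)=144, L_uu(4)=-360; L_vv(-1)=2.
Saddle points occur where the two diagonal entries have opposite signs: (-1, -1), (4, -1). Count: 2.

2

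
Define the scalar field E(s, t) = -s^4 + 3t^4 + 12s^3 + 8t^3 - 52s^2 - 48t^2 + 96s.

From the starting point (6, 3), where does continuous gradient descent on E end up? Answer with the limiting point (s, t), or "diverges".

E is separable, so gradient descent decouples: s follows -∂E/∂s, t follows -∂E/∂t.
∂E/∂s = -4(s - 4)(s - 3)(s - 2); at s=6 this is -96, so s increases.
∂E/∂t = 12t(t - 2)(t + 4); at t=3 this is 252, so t decreases.
The s-coordinate has no critical point in that direction and runs off to infinity.

diverges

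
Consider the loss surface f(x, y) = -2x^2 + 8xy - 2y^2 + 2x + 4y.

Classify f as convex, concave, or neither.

f is quadratic, so its Hessian is the constant matrix H = [[-4, 8], [8, -4]].
det(H) = -48, tr(H) = -8.
det(H) < 0, so H is indefinite: neither convex nor concave.

neither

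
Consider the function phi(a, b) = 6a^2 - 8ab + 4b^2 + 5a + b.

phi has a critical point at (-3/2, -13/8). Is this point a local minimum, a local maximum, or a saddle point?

local minimum

The Hessian of phi is constant: H = [[12, -8], [-8, 8]].
det(H) = 12·8 − (-8)² = 32.
det(H) > 0 and tr(H) = 20 > 0, so H is positive definite and the point is a local minimum.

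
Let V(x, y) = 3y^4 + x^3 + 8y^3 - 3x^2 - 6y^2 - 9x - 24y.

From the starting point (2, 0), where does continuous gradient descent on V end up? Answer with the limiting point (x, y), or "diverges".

(3, 1)

V is separable, so gradient descent decouples: x follows -∂V/∂x, y follows -∂V/∂y.
∂V/∂x = 3(x - 3)(x + 1); at x=2 this is -9, so x increases.
∂V/∂y = 12(y - 1)(y + 1)(y + 2); at y=0 this is -24, so y increases.
x converges to its nearest critical value 3 (a local min of the x-part); y converges to 1. The iterate converges to (3, 1).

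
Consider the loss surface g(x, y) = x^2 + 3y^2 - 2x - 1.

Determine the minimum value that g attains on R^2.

g(x,y) separates as P(x) + Q(y) − 1, so its minimum is min P + min Q − 1.
P'(x) = 2x - 2 vanishes at x ∈ {1}; Q'(y) = 6y vanishes at y ∈ {0}.
Local minima of P (where P''>0): P(1)=-1. Local minima of Q: Q(0)=0.
So the global minimum of g is P(1) + Q(0) − 1 = -1 + 0 − 1 = -2, attained at (1, 0).

-2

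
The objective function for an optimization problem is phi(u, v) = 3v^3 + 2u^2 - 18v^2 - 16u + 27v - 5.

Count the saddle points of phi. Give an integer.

phi separates as a function of u plus a function of v, so ∇phi=0 decouples.
∂phi/∂u = 4(u - 4) = 0 at u ∈ {4}; ∂phi/∂v = 9(v - 3)(v - 1) = 0 at v ∈ {1, 3}.
The Hessian is diagonal: diag(phi_uu, phi_vv). Second derivatives: phi_uu(4)=4; phi_vv(1)=-18, phi_vv(3)=18.
Saddle points occur where the two diagonal entries have opposite signs: (4, 1). Count: 1.

1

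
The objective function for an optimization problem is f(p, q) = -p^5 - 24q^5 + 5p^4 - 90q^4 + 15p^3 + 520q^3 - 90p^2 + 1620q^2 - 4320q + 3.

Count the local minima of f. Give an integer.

f separates as a function of p plus a function of q, so ∇f=0 decouples.
∂f/∂p = -5p(p - 4)(p - 3)(p + 3) = 0 at p ∈ {-3, 0, 3, 4}; ∂f/∂q = -120(q - 3)(q - 1)(q + 3)(q + 4) = 0 at q ∈ {-4, -3, 1, 3}.
The Hessian is diagonal: diag(f_pp, f_qq). Second derivatives: f_pp(-3)=630, f_pp(0)=-180, f_pp(3)=90, f_pp(4)=-140; f_qq(-4)=4200, f_qq(-3)=-2880, f_qq(1)=4800, f_qq(3)=-10080.
Local minima occur where both diagonal entries positive: (-3, -4), (-3, 1), (3, -4), (3, 1). Count: 4.

4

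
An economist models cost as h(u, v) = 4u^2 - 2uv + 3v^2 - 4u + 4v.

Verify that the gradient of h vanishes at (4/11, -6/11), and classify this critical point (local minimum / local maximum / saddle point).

local minimum

∇h = (8u - 2v - 4, -2u + 6v + 4); substituting (4/11, -6/11) gives ∇h = (0, 0), so (4/11, -6/11) is indeed a critical point.
The Hessian of h is constant: H = [[8, -2], [-2, 6]].
det(H) = 8·6 − (-2)² = 44.
det(H) > 0 and tr(H) = 14 > 0, so H is positive definite and the point is a local minimum.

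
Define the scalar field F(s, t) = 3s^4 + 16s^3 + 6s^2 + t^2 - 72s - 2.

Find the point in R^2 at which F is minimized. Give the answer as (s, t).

(1, 0)

F(s,t) separates as P(s) + Q(t) − 2, so its minimum is min P + min Q − 2.
P'(s) = 12(s - 1)(s + 2)(s + 3) vanishes at s ∈ {-3, -2, 1}; Q'(t) = 2t vanishes at t ∈ {0}.
Local minima of P (where P''>0): P(-3)=81, P(1)=-47. Local minima of Q: Q(0)=0.
So the global minimum of F is P(1) + Q(0) − 2 = -47 + 0 − 2 = -49, attained at (1, 0).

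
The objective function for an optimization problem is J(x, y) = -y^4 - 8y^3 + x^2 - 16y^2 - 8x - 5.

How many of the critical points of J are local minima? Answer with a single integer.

1

J separates as a function of x plus a function of y, so ∇J=0 decouples.
∂J/∂x = 2(x - 4) = 0 at x ∈ {4}; ∂J/∂y = -4y(y + 2)(y + 4) = 0 at y ∈ {-4, -2, 0}.
The Hessian is diagonal: diag(J_xx, J_yy). Second derivatives: J_xx(4)=2; J_yy(-4)=-32, J_yy(-2)=16, J_yy(0)=-32.
Local minima occur where both diagonal entries positive: (4, -2). Count: 1.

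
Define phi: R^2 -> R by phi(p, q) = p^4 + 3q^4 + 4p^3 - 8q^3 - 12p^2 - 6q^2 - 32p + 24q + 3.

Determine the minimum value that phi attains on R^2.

phi(p,q) separates as A(p) + B(q) + 3, so its minimum is min A + min B + 3.
A'(p) = 4(p - 2)(p + 1)(p + 4) vanishes at p ∈ {-4, -1, 2}; B'(q) = 12(q - 2)(q - 1)(q + 1) vanishes at q ∈ {-1, 1, 2}.
Local minima of A (where A''>0): A(-4)=-64, A(2)=-64. Local minima of B: B(-1)=-19, B(2)=8.
So the global minimum of phi is A(-4) + B(-1) + 3 = -64 − 19 + 3 = -80, attained at (-4, -1).

-80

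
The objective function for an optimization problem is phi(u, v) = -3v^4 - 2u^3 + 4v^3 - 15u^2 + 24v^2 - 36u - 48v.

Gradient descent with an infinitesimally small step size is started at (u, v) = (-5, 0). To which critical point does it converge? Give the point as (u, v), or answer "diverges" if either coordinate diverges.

phi is separable, so gradient descent decouples: u follows -∂phi/∂u, v follows -∂phi/∂v.
∂phi/∂u = -6(u + 2)(u + 3); at u=-5 this is -36, so u increases.
∂phi/∂v = -12(v - 2)(v - 1)(v + 2); at v=0 this is -48, so v increases.
u converges to its nearest critical value -3 (a local min of the u-part); v converges to 1. The iterate converges to (-3, 1).

(-3, 1)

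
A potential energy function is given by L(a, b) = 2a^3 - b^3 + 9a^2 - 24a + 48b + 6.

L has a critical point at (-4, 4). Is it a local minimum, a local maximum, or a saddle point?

The mixed partial ∂²L/∂a∂b is 0, so the Hessian at any point is diag(L_aa, L_bb) = diag(6(2a + 3), -6b).
At (-4, 4): H = diag(-30, -24).
Both eigenvalues are negative, so H is negative definite: a local maximum.

local maximum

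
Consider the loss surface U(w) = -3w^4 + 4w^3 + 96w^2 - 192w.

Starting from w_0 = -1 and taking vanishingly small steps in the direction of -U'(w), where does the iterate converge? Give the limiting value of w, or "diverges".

1

U'(w) = -12(w - 4)(w - 1)(w + 4), so U'(-1) = -360.
Gradient descent moves in the -U' direction, i.e. w is increasing.
The nearest critical point in that direction is w = 1, where U'' = 180 > 0 (a local minimum). The iterate converges there.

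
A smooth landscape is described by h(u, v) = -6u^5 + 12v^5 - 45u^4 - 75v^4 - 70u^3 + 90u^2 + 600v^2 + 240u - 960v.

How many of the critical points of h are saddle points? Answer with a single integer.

h separates as a function of u plus a function of v, so ∇h=0 decouples.
∂h/∂u = -30(u - 1)(u + 1)(u + 2)(u + 4) = 0 at u ∈ {-4, -2, -1, 1}; ∂h/∂v = 60(v - 4)(v - 2)(v - 1)(v + 2) = 0 at v ∈ {-2, 1, 2, 4}.
The Hessian is diagonal: diag(h_uu, h_vv). Second derivatives: h_uu(-4)=900, h_uu(-2)=-180, h_uu(-1)=180, h_uu(1)=-900; h_vv(-2)=-4320, h_vv(1)=540, h_vv(2)=-480, h_vv(4)=2160.
Saddle points occur where the two diagonal entries have opposite signs: (-4, -2), (-4, 2), (-2, 1), (-2, 4), (-1, -2), (-1, 2), (1, 1), (1, 4). Count: 8.

8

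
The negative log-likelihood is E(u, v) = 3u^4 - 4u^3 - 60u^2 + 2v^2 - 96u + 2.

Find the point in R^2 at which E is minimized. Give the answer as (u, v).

(4, 0)

E(u,v) separates as P(u) + Q(v) + 2, so its minimum is min P + min Q + 2.
P'(u) = 12(u - 4)(u + 1)(u + 2) vanishes at u ∈ {-2, -1, 4}; Q'(v) = 4v vanishes at v ∈ {0}.
Local minima of P (where P''>0): P(-2)=32, P(4)=-832. Local minima of Q: Q(0)=0.
So the global minimum of E is P(4) + Q(0) + 2 = -832 + 0 + 2 = -830, attained at (4, 0).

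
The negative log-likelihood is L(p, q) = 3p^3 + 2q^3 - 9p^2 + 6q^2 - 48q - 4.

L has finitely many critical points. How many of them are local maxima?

L separates as a function of p plus a function of q, so ∇L=0 decouples.
∂L/∂p = 9p(p - 2) = 0 at p ∈ {0, 2}; ∂L/∂q = 6(q - 2)(q + 4) = 0 at q ∈ {-4, 2}.
The Hessian is diagonal: diag(L_pp, L_qq). Second derivatives: L_pp(0)=-18, L_pp(2)=18; L_qq(-4)=-36, L_qq(2)=36.
Local maxima occur where both diagonal entries negative: (0, -4). Count: 1.

1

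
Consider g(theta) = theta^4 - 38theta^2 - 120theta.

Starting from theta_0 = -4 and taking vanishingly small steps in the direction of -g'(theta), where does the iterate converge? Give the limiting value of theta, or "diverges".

-3

g'(theta) = 4(theta - 5)(theta + 2)(theta + 3), so g'(-4) = -72.
Gradient descent moves in the -g' direction, i.e. theta is increasing.
The nearest critical point in that direction is theta = -3, where g'' = 32 > 0 (a local minimum). The iterate converges there.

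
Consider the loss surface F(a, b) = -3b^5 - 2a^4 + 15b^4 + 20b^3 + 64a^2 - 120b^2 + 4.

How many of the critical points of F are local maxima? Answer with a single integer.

F separates as a function of a plus a function of b, so ∇F=0 decouples.
∂F/∂a = -8a(a - 4)(a + 4) = 0 at a ∈ {-4, 0, 4}; ∂F/∂b = -15b(b - 4)(b - 2)(b + 2) = 0 at b ∈ {-2, 0, 2, 4}.
The Hessian is diagonal: diag(F_aa, F_bb). Second derivatives: F_aa(-4)=-256, F_aa(0)=128, F_aa(4)=-256; F_bb(-2)=720, F_bb(0)=-240, F_bb(2)=240, F_bb(4)=-720.
Local maxima occur where both diagonal entries negative: (-4, 0), (-4, 4), (4, 0), (4, 4). Count: 4.

4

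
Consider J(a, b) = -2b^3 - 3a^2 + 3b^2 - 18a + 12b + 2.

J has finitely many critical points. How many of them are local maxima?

J separates as a function of a plus a function of b, so ∇J=0 decouples.
∂J/∂a = -6(a + 3) = 0 at a ∈ {-3}; ∂J/∂b = -6(b - 2)(b + 1) = 0 at b ∈ {-1, 2}.
The Hessian is diagonal: diag(J_aa, J_bb). Second derivatives: J_aa(-3)=-6; J_bb(-1)=18, J_bb(2)=-18.
Local maxima occur where both diagonal entries negative: (-3, 2). Count: 1.

1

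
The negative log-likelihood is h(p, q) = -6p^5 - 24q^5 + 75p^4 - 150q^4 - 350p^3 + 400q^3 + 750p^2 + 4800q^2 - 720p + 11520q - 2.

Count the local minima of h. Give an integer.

h separates as a function of p plus a function of q, so ∇h=0 decouples.
∂h/∂p = -30(p - 4)(p - 3)(p - 2)(p - 1) = 0 at p ∈ {1, 2, 3, 4}; ∂h/∂q = -120(q - 4)(q + 2)(q + 3)(q + 4) = 0 at q ∈ {-4, -3, -2, 4}.
The Hessian is diagonal: diag(h_pp, h_qq). Second derivatives: h_pp(1)=180, h_pp(2)=-60, h_pp(3)=60, h_pp(4)=-180; h_qq(-4)=1920, h_qq(-3)=-840, h_qq(-2)=1440, h_qq(4)=-40320.
Local minima occur where both diagonal entries positive: (1, -4), (1, -2), (3, -4), (3, -2). Count: 4.

4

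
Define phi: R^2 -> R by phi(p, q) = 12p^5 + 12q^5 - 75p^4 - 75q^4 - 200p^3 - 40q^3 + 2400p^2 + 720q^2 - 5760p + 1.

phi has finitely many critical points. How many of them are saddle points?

phi separates as a function of p plus a function of q, so ∇phi=0 decouples.
∂phi/∂p = 60(p - 4)(p - 3)(p - 2)(p + 4) = 0 at p ∈ {-4, 2, 3, 4}; ∂phi/∂q = 60q(q - 4)(q - 3)(q + 2) = 0 at q ∈ {-2, 0, 3, 4}.
The Hessian is diagonal: diag(phi_pp, phi_qq). Second derivatives: phi_pp(-4)=-20160, phi_pp(2)=720, phi_pp(3)=-420, phi_pp(4)=960; phi_qq(-2)=-3600, phi_qq(0)=1440, phi_qq(3)=-900, phi_qq(4)=1440.
Saddle points occur where the two diagonal entries have opposite signs: (-4, 0), (-4, 4), (2, -2), (2, 3), (3, 0), (3, 4), (4, -2), (4, 3). Count: 8.

8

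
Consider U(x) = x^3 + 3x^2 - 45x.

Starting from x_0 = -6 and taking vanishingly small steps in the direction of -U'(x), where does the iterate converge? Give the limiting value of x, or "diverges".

U'(x) = 3(x - 3)(x + 5), so U'(-6) = 27.
Gradient descent moves in the -U' direction, i.e. x is decreasing.
There is no critical point below x=-6, and U' keeps the same sign, so the iterate runs off to −∞.

diverges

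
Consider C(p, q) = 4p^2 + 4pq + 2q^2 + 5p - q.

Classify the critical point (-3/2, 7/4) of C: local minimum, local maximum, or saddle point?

local minimum

The Hessian of C is constant: H = [[8, 4], [4, 4]].
det(H) = 8·4 − 4² = 16.
det(H) > 0 and tr(H) = 12 > 0, so H is positive definite and the point is a local minimum.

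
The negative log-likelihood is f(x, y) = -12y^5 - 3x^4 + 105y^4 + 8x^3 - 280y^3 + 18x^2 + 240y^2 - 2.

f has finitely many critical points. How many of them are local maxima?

f separates as a function of x plus a function of y, so ∇f=0 decouples.
∂f/∂x = -12x(x - 3)(x + 1) = 0 at x ∈ {-1, 0, 3}; ∂f/∂y = -60y(y - 4)(y - 2)(y - 1) = 0 at y ∈ {0, 1, 2, 4}.
The Hessian is diagonal: diag(f_xx, f_yy). Second derivatives: f_xx(-1)=-48, f_xx(0)=36, f_xx(3)=-144; f_yy(0)=480, f_yy(1)=-180, f_yy(2)=240, f_yy(4)=-1440.
Local maxima occur where both diagonal entries negative: (-1, 1), (-1, 4), (3, 1), (3, 4). Count: 4.

4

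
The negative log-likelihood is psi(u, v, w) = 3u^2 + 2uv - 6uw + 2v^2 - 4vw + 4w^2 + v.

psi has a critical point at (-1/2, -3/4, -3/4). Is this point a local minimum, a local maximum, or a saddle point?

The Hessian is constant: H = [[6, 2, -6], [2, 4, -4], [-6, -4, 8]].
Leading principal minors: Δ₁ = 6, Δ₂ = 20, Δ₃ = 16.
All leading minors are positive, so H is positive definite: a local minimum.

local minimum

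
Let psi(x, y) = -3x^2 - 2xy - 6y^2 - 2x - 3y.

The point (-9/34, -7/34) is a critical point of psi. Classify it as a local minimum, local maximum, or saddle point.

The Hessian of psi is constant: H = [[-6, -2], [-2, -12]].
det(H) = (-6)·(-12) − (-2)² = 68.
det(H) > 0 and tr(H) = -18 < 0, so H is negative definite and the point is a local maximum.

local maximum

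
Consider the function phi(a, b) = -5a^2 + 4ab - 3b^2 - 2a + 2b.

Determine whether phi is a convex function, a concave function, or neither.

concave

phi is quadratic, so its Hessian is the constant matrix H = [[-10, 4], [4, -6]].
det(H) = 44, tr(H) = -16.
det(H) > 0 and tr(H) < 0, so H is negative definite everywhere: concave.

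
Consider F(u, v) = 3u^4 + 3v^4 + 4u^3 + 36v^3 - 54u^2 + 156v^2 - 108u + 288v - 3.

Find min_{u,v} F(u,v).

-654

F(u,v) separates as P(u) + Q(v) − 3, so its minimum is min P + min Q − 3.
P'(u) = 12(u - 3)(u + 1)(u + 3) vanishes at u ∈ {-3, -1, 3}; Q'(v) = 12(v + 2)(v + 3)(v + 4) vanishes at v ∈ {-4, -3, -2}.
Local minima of P (where P''>0): P(-3)=-27, P(3)=-459. Local minima of Q: Q(-4)=-192, Q(-2)=-192.
So the global minimum of F is P(3) + Q(-4) − 3 = -459 − 192 − 3 = -654, attained at (3, -4).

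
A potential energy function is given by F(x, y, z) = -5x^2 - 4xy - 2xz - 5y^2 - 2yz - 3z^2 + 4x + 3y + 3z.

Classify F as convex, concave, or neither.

F is quadratic, so its Hessian is the constant matrix H = [[-10, -4, -2], [-4, -10, -2], [-2, -2, -6]].
Leading principal minors: -10, 84, -456.
Signs alternate −, +, − ⇒ H ≺ 0 ⇒ concave.

concave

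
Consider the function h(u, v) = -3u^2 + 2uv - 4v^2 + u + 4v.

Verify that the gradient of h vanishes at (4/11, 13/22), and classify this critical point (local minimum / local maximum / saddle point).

∇h = (-6u + 2v + 1, 2u - 8v + 4); substituting (4/11, 13/22) gives ∇h = (0, 0), so (4/11, 13/22) is indeed a critical point.
The Hessian of h is constant: H = [[-6, 2], [2, -8]].
det(H) = (-6)·(-8) − 2² = 44.
det(H) > 0 and tr(H) = -14 < 0, so H is negative definite and the point is a local maximum.

local maximum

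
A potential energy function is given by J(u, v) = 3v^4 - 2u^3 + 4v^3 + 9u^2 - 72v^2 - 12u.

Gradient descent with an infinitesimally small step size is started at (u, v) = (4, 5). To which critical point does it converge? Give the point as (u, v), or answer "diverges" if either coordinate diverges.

J is separable, so gradient descent decouples: u follows -∂J/∂u, v follows -∂J/∂v.
∂J/∂u = -6(u - 2)(u - 1); at u=4 this is -36, so u increases.
∂J/∂v = 12v(v - 3)(v + 4); at v=5 this is 1080, so v decreases.
The u-coordinate has no critical point in that direction and runs off to infinity.

diverges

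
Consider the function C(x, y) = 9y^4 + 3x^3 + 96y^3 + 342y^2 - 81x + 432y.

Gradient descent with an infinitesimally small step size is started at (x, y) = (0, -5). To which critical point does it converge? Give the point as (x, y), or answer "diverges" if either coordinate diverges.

C is separable, so gradient descent decouples: x follows -∂C/∂x, y follows -∂C/∂y.
∂C/∂x = 9(x - 3)(x + 3); at x=0 this is -81, so x increases.
∂C/∂y = 36(y + 1)(y + 3)(y + 4); at y=-5 this is -288, so y increases.
x converges to its nearest critical value 3 (a local min of the x-part); y converges to -4. The iterate converges to (3, -4).

(3, -4)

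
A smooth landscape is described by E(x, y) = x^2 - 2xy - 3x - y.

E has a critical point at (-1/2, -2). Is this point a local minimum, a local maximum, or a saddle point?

saddle point

The Hessian of E is constant: H = [[2, -2], [-2, 0]].
det(H) = 2·0 − (-2)² = -4.
Since det(H) < 0, H is indefinite and the critical point is a saddle point.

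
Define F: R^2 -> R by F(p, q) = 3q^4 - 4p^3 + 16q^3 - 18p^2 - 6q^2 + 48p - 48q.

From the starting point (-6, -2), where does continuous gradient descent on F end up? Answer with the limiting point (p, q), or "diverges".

(-4, -4)

F is separable, so gradient descent decouples: p follows -∂F/∂p, q follows -∂F/∂q.
∂F/∂p = -12(p - 1)(p + 4); at p=-6 this is -168, so p increases.
∂F/∂q = 12(q - 1)(q + 1)(q + 4); at q=-2 this is 72, so q decreases.
p converges to its nearest critical value -4 (a local min of the p-part); q converges to -4. The iterate converges to (-4, -4).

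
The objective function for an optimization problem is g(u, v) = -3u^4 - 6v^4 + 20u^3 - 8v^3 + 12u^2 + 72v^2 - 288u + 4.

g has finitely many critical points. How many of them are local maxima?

4

g separates as a function of u plus a function of v, so ∇g=0 decouples.
∂g/∂u = -12(u - 4)(u - 3)(u + 2) = 0 at u ∈ {-2, 3, 4}; ∂g/∂v = -24v(v - 2)(v + 3) = 0 at v ∈ {-3, 0, 2}.
The Hessian is diagonal: diag(g_uu, g_vv). Second derivatives: g_uu(-2)=-360, g_uu(3)=60, g_uu(4)=-72; g_vv(-3)=-360, g_vv(0)=144, g_vv(2)=-240.
Local maxima occur where both diagonal entries negative: (-2, -3), (-2, 2), (4, -3), (4, 2). Count: 4.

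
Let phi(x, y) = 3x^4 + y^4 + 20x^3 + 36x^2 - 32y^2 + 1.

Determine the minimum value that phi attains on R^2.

-255

phi(x,y) separates as P(x) + Q(y) + 1, so its minimum is min P + min Q + 1.
P'(x) = 12x(x + 2)(x + 3) vanishes at x ∈ {-3, -2, 0}; Q'(y) = 4y(y - 4)(y + 4) vanishes at y ∈ {-4, 0, 4}.
Local minima of P (where P''>0): P(-3)=27, P(0)=0. Local minima of Q: Q(-4)=-256, Q(4)=-256.
So the global minimum of phi is P(0) + Q(-4) + 1 = 0 − 256 + 1 = -255, attained at (0, -4).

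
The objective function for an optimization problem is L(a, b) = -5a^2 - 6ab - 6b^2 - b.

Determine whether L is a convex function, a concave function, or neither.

concave

L is quadratic, so its Hessian is the constant matrix H = [[-10, -6], [-6, -12]].
det(H) = 84, tr(H) = -22.
det(H) > 0 and tr(H) < 0, so H is negative definite everywhere: concave.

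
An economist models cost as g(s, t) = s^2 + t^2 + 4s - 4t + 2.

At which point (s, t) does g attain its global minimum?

g(s,t) separates as P(s) + Q(t) + 2, so its minimum is min P + min Q + 2.
P'(s) = 2s + 4 vanishes at s ∈ {-2}; Q'(t) = 2(t - 2) vanishes at t ∈ {2}.
Local minima of P (where P''>0): P(-2)=-4. Local minima of Q: Q(2)=-4.
So the global minimum of g is P(-2) + Q(2) + 2 = -4 − 4 + 2 = -6, attained at (-2, 2).

(-2, 2)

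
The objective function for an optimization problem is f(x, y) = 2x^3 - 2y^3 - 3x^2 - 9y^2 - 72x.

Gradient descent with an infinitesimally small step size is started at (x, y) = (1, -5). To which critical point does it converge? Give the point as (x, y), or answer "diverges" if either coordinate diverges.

f is separable, so gradient descent decouples: x follows -∂f/∂x, y follows -∂f/∂y.
∂f/∂x = 6(x - 4)(x + 3); at x=1 this is -72, so x increases.
∂f/∂y = -6y(y + 3); at y=-5 this is -60, so y increases.
x converges to its nearest critical value 4 (a local min of the x-part); y converges to -3. The iterate converges to (4, -3).

(4, -3)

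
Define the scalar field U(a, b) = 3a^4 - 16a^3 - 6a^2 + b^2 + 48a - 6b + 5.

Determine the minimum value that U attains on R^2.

-164

U(a,b) separates as P(a) + Q(b) + 5, so its minimum is min P + min Q + 5.
P'(a) = 12(a - 4)(a - 1)(a + 1) vanishes at a ∈ {-1, 1, 4}; Q'(b) = 2b - 6 vanishes at b ∈ {3}.
Local minima of P (where P''>0): P(-1)=-35, P(4)=-160. Local minima of Q: Q(3)=-9.
So the global minimum of U is P(4) + Q(3) + 5 = -160 − 9 + 5 = -164, attained at (4, 3).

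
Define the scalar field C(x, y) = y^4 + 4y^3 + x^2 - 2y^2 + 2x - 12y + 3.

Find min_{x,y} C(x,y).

C(x,y) separates as P(x) + Q(y) + 3, so its minimum is min P + min Q + 3.
P'(x) = 2x + 2 vanishes at x ∈ {-1}; Q'(y) = 4(y - 1)(y + 1)(y + 3) vanishes at y ∈ {-3, -1, 1}.
Local minima of P (where P''>0): P(-1)=-1. Local minima of Q: Q(-3)=-9, Q(1)=-9.
So the global minimum of C is P(-1) + Q(-3) + 3 = -1 − 9 + 3 = -7, attained at (-1, -3).

-7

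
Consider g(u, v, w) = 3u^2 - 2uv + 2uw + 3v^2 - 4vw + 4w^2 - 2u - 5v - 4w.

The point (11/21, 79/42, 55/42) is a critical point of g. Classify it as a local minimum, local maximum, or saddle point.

local minimum

The Hessian is constant: H = [[6, -2, 2], [-2, 6, -4], [2, -4, 8]].
Leading principal minors: Δ₁ = 6, Δ₂ = 32, Δ₃ = 168.
All leading minors are positive, so H is positive definite: a local minimum.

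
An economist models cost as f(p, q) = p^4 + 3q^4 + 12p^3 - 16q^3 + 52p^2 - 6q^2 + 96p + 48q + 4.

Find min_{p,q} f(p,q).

-220

f(p,q) separates as A(p) + B(q) + 4, so its minimum is min A + min B + 4.
A'(p) = 4(p + 2)(p + 3)(p + 4) vanishes at p ∈ {-4, -3, -2}; B'(q) = 12(q - 4)(q - 1)(q + 1) vanishes at q ∈ {-1, 1, 4}.
Local minima of A (where A''>0): A(-4)=-64, A(-2)=-64. Local minima of B: B(-1)=-35, B(4)=-160.
So the global minimum of f is A(-4) + B(4) + 4 = -64 − 160 + 4 = -220, attained at (-4, 4).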